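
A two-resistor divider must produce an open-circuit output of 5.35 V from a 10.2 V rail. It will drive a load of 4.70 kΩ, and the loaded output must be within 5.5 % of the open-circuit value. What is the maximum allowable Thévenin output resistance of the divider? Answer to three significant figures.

R_th ≤ 274 Ω

Loading drop = R_th/(R_th + R_L) ≤ 0.0550, so R_th ≤ R_L · ε/(1−ε) = 4.70 kΩ × 0.0550/0.9450 = 274 Ω.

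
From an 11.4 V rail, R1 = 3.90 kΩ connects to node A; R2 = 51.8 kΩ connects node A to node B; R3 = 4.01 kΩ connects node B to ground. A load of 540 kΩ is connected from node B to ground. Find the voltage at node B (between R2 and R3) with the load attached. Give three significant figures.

V ≈ 0.760 V

At node B, R3 is in parallel with the load: R3‖R_L = 3.980 kΩ.
Below node A the resistance is R2 + (R3‖R_L) = 55.78 kΩ, so V_A = 11.4 × 55.78/59.68 = 10.66 V.
Then V_B = V_A × (R3‖R_L)/(R2 + R3‖R_L) = 10.66 × 3.980/55.78 = 0.760 V.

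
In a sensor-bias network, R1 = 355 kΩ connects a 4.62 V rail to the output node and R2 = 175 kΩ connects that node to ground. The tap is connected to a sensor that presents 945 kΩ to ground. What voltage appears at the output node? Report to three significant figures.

V_out ≈ 1.36 V

The load sits in parallel with R2: R2‖R_L = (175 × 945) / (175 + 945) = 147.7 kΩ.
V_out = 4.62 × 147.7 / (355 + 147.7) = 4.62 × 147.7/502.7 = 1.36 V.
(Unloaded it would have been 1.53 V.)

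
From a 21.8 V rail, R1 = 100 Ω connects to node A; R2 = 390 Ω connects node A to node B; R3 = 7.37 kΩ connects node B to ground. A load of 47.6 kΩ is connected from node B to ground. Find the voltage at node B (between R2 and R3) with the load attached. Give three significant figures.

At node B, R3 is in parallel with the load: R3‖R_L = 6382 Ω.
Below node A the resistance is R2 + (R3‖R_L) = 6772 Ω, so V_A = 21.8 × 6772/6872 = 21.48 V.
Then V_B = V_A × (R3‖R_L)/(R2 + R3‖R_L) = 21.48 × 6382/6772 = 20.2 V.

V ≈ 20.2 V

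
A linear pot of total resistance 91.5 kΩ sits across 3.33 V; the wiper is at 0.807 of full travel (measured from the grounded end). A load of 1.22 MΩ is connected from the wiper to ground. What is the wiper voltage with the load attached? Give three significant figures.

V ≈ 2.66 V

The wiper splits the pot into (1−α)R = 17.66 kΩ above and αR = 73.84 kΩ below.
Lower section ‖ load = 69.63 kΩ.
V_wiper = 3.33 × 69.63/(17.66 + 69.63) = 2.66 V.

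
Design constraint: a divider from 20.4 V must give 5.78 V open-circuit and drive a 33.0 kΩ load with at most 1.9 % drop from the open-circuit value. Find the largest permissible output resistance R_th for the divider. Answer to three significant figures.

Loading drop = R_th/(R_th + R_L) ≤ 0.0190, so R_th ≤ R_L · ε/(1−ε) = 33.0 kΩ × 0.0190/0.9810 = 639 Ω.

R_th ≤ 639 Ω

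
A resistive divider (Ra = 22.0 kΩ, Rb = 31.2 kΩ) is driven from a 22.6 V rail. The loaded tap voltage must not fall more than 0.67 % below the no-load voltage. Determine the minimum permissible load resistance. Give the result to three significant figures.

Output resistance R_th = Ra‖Rb = (22.0 × 31.2)/53.20 = 12.90 kΩ.
The fractional drop is R_th/(R_th + R_L); requiring this ≤ 0.00670 gives R_L ≥ R_th(1/0.00670 − 1) = 12.90 × 148.3 = 1.91 MΩ.

R_L(min) ≈ 1.91 MΩ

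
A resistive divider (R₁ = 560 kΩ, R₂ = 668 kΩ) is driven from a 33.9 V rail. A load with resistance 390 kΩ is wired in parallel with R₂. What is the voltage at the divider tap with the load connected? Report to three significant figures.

The load sits in parallel with R₂: R₂‖R_L = (668 × 390) / (668 + 390) = 246.2 kΩ.
V_out = 33.9 × 246.2 / (560 + 246.2) = 33.9 × 246.2/806.2 = 10.4 V.
(Unloaded it would have been 18.4 V.)

V_out ≈ 10.4 V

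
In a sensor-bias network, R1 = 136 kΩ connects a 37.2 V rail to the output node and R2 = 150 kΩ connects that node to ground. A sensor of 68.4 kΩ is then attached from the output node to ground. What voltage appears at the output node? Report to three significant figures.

V_out ≈ 9.55 V

The load sits in parallel with R2: R2‖R_L = (150 × 68.4) / (150 + 68.4) = 46.98 kΩ.
V_out = 37.2 × 46.98 / (136 + 46.98) = 37.2 × 46.98/183.0 = 9.55 V.
(Unloaded it would have been 19.5 V.)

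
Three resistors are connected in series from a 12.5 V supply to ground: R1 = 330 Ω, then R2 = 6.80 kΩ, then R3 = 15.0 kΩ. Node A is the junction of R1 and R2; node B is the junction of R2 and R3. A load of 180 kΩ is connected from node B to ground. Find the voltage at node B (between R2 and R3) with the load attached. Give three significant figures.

At node B, R3 is in parallel with the load: R3‖R_L = 13850 Ω.
Below node A the resistance is R2 + (R3‖R_L) = 20650 Ω, so V_A = 12.5 × 20650/20980 = 12.30 V.
Then V_B = V_A × (R3‖R_L)/(R2 + R3‖R_L) = 12.30 × 13850/20650 = 8.25 V.

V ≈ 8.25 V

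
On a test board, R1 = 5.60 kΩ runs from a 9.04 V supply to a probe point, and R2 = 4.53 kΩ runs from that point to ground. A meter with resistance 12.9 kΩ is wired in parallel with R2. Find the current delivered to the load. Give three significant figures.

I_L ≈ 0.262 mA

R2‖R_L = 3.353 kΩ; V_out = 9.04 × 3.353/8.953 = 3.385 V.
I_L = V_out / R_L = 3.385 / 12.9 kΩ = 0.262 mA.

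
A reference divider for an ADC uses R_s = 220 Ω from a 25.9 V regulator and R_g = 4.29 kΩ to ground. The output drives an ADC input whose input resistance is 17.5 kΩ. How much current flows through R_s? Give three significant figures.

R_g‖R_L = 3445 Ω, so the source sees R_s + R_g‖R_L = 3665 Ω.
I = 25.9 V / 3665 Ω = 7.07 mA.

I ≈ 7.07 mA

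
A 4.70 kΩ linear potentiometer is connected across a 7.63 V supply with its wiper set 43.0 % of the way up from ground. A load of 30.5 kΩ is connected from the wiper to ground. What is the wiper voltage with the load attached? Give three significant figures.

V ≈ 3.16 V

The wiper splits the pot into (1−α)R = 2.679 kΩ above and αR = 2.021 kΩ below.
Lower section ‖ load = 1.895 kΩ.
V_wiper = 7.63 × 1.895/(2.679 + 1.895) = 3.16 V.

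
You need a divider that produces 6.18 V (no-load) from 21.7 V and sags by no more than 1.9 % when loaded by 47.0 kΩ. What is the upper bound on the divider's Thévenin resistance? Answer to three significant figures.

Loading drop = R_th/(R_th + R_L) ≤ 0.0190, so R_th ≤ R_L · ε/(1−ε) = 47.0 kΩ × 0.0190/0.9810 = 910 Ω.

R_th ≤ 910 Ω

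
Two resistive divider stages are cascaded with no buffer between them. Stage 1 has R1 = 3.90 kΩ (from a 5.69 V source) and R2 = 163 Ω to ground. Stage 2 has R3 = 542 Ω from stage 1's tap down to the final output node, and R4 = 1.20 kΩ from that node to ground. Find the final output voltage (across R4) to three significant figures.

V_out ≈ 0.144 V

Stage 2 presents R3+R4 = 1742 Ω as a load on stage 1's tap.
Stage 1's lower leg becomes R2‖(R3+R4) = 149.1 Ω, so V_mid = 5.69 × 149.1/4049 = 0.2095 V.
Stage 2 is itself unloaded: V_out = V_mid × R4/(R3+R4) = 0.2095 × 1200/1742 = 0.144 V.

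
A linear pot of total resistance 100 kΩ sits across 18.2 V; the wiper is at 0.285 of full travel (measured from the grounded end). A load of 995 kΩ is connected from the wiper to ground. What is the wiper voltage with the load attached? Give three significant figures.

The wiper splits the pot into (1−α)R = 71.50 kΩ above and αR = 28.50 kΩ below.
Lower section ‖ load = 27.71 kΩ.
V_wiper = 18.2 × 27.71/(71.50 + 27.71) = 5.08 V.

V ≈ 5.08 V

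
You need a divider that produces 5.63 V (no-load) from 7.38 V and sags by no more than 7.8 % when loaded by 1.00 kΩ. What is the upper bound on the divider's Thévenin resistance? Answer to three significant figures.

Loading drop = R_th/(R_th + R_L) ≤ 0.0780, so R_th ≤ R_L · ε/(1−ε) = 1.00 kΩ × 0.0780/0.9220 = 84.6 Ω.

R_th ≤ 84.6 Ω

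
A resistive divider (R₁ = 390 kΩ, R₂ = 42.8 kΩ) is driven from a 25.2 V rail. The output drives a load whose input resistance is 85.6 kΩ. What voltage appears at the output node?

V_out ≈ 1.72 V

The load sits in parallel with R₂: R₂‖R_L = (42.8 × 85.6) / (42.8 + 85.6) = 28.53 kΩ.
V_out = 25.2 × 28.53 / (390 + 28.53) = 25.2 × 28.53/418.5 = 1.72 V.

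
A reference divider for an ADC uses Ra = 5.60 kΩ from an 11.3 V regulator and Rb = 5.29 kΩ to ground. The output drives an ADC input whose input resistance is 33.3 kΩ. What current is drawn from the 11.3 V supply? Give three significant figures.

I ≈ 1.11 mA

Rb‖R_L = 4.565 kΩ, so the source sees Ra + Rb‖R_L = 10.16 kΩ.
I = 11.3 V / 10.16 kΩ = 1.11 mA.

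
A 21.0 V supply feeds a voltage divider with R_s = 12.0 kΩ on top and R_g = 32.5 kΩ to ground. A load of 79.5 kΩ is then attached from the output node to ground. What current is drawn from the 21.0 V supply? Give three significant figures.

I ≈ 0.599 mA

R_g‖R_L = 23.07 kΩ, so the source sees R_s + R_g‖R_L = 35.07 kΩ.
I = 21.0 V / 35.07 kΩ = 0.599 mA.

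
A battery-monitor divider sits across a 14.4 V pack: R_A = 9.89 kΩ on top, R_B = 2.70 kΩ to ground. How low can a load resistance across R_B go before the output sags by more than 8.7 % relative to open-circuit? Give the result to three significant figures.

Output resistance R_th = R_A‖R_B = (9.89 × 2.70)/12.59 = 2.121 kΩ.
The fractional drop is R_th/(R_th + R_L); requiring this ≤ 0.0870 gives R_L ≥ R_th(1/0.0870 − 1) = 2.121 × 10.49 = 22.3 kΩ.

R_L(min) ≈ 22.3 kΩ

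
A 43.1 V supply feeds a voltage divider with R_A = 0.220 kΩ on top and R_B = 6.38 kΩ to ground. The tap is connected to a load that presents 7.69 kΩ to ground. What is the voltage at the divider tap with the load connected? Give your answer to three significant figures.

The load sits in parallel with R_B: R_B‖R_L = (6380 × 7690) / (6380 + 7690) = 3487 Ω.
V_out = 43.1 × 3487 / (220 + 3487) = 43.1 × 3487/3707 = 40.5 V.
(Unloaded it would have been 41.7 V.)

V_out ≈ 40.5 V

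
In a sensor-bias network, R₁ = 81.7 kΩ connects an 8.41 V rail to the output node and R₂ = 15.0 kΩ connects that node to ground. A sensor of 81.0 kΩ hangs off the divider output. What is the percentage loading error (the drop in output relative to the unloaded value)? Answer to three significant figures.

Unloaded V = 8.41 × 15.0/96.70 = 1.3046 V.
Loaded: R₂‖R_L = 12.66 kΩ, giving V = 8.41 × 12.66/94.36 = 1.1281 V.
Drop = (1.3046 − 1.1281) / 1.3046 = 13.5 %.

13.5 %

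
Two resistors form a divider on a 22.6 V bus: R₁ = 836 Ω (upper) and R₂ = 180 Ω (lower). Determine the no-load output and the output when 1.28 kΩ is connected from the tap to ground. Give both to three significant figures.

Open-circuit: V = 22.6 × 180/(836 + 180) = 4.00 V.
With the load, R₂ becomes R₂‖R_L = 157.8 Ω, so V = 22.6 × 157.8/993.8 = 3.59 V.

Unloaded: 4.00 V; loaded: 3.59 V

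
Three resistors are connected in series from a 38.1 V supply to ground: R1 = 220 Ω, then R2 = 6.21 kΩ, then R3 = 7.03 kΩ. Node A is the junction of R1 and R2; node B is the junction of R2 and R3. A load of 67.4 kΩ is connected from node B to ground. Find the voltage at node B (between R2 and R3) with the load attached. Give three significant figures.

V ≈ 19.0 V

At node B, R3 is in parallel with the load: R3‖R_L = 6366 Ω.
Below node A the resistance is R2 + (R3‖R_L) = 12580 Ω, so V_A = 38.1 × 12580/12800 = 37.44 V.
Then V_B = V_A × (R3‖R_L)/(R2 + R3‖R_L) = 37.44 × 6366/12580 = 19.0 V.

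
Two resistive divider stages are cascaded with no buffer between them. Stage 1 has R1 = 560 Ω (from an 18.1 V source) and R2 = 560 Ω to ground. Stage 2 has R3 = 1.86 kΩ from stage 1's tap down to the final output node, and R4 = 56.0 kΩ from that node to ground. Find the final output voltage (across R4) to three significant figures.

V_out ≈ 8.72 V

Stage 2 presents R3+R4 = 57860 Ω as a load on stage 1's tap.
Stage 1's lower leg becomes R2‖(R3+R4) = 554.6 Ω, so V_mid = 18.1 × 554.6/1115 = 9.006 V.
Stage 2 is itself unloaded: V_out = V_mid × R4/(R3+R4) = 9.006 × 56000/57860 = 8.72 V.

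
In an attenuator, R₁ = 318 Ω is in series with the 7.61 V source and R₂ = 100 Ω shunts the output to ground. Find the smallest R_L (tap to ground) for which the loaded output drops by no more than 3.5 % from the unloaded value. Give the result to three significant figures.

R_L(min) ≈ 2.10 kΩ

Output resistance R_th = R₁‖R₂ = (318 × 100)/418.0 = 76.08 Ω.
The fractional drop is R_th/(R_th + R_L); requiring this ≤ 0.0350 gives R_L ≥ R_th(1/0.0350 − 1) = 76.08 × 27.57 = 2.10 kΩ.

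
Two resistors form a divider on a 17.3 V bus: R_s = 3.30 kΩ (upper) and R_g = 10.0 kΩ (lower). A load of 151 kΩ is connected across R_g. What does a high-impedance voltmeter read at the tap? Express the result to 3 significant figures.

The load sits in parallel with R_g: R_g‖R_L = (10.0 × 151) / (10.0 + 151) = 9.379 kΩ.
V_out = 17.3 × 9.379 / (3.30 + 9.379) = 17.3 × 9.379/12.68 = 12.8 V.

V_out ≈ 12.8 V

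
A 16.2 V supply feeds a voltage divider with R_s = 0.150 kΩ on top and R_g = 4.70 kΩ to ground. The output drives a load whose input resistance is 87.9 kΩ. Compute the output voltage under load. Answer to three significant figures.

The load sits in parallel with R_g: R_g‖R_L = (4700 × 87900) / (4700 + 87900) = 4461 Ω.
V_out = 16.2 × 4461 / (150 + 4461) = 16.2 × 4461/4611 = 15.7 V.

V_out ≈ 15.7 V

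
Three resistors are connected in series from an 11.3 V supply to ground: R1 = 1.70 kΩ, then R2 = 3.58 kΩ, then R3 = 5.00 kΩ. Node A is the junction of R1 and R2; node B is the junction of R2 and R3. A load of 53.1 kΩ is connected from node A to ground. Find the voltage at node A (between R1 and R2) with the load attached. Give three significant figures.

V ≈ 9.19 V

Below node A the series string R2+R3 = 8.580 kΩ sits in parallel with the 53.1 kΩ load: 7.386 kΩ.
V_A = 11.3 × 7.386/(1.70 + 7.386) = 9.19 V.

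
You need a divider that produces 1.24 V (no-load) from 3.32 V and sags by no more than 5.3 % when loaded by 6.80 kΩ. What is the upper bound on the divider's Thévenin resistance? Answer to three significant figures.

R_th ≤ 381 Ω

Loading drop = R_th/(R_th + R_L) ≤ 0.0530, so R_th ≤ R_L · ε/(1−ε) = 6.80 kΩ × 0.0530/0.9470 = 381 Ω.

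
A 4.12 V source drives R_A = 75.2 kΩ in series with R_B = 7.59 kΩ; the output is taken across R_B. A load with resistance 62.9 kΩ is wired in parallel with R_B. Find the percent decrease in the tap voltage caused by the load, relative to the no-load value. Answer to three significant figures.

9.88 %

Unloaded V = 4.12 × 7.59/82.79 = 0.37771 V.
Loaded: R_B‖R_L = 6.773 kΩ, giving V = 4.12 × 6.773/81.97 = 0.34040 V.
Drop = (0.37771 − 0.34040) / 0.37771 = 9.88 %.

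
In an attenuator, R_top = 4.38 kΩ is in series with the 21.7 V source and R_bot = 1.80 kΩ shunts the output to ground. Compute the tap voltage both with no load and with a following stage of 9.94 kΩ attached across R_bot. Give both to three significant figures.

Unloaded: 6.32 V; loaded: 5.60 V

Open-circuit: V = 21.7 × 1.80/(4.38 + 1.80) = 6.32 V.
With the load, R_bot becomes R_bot‖R_L = 1.524 kΩ, so V = 21.7 × 1.524/5.904 = 5.60 V.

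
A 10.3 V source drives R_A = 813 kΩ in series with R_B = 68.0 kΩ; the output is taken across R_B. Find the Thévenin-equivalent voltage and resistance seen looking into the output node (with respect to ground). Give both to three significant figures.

V_th is the open-circuit tap voltage: 10.3 × 68.0/(813 + 68.0) = 0.795 V.
With the supply zeroed, R_A and R_B appear in parallel from the tap: R_th = R_A‖R_B = (813 × 68.0)/881.0 = 62.8 kΩ.

V_th = 0.795 V, R_th = 62.8 kΩ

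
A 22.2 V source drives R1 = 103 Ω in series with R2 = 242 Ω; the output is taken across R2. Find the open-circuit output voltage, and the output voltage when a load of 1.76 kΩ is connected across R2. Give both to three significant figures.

Open-circuit: V = 22.2 × 242/(103 + 242) = 15.6 V.
With the load, R2 becomes R2‖R_L = 212.7 Ω, so V = 22.2 × 212.7/315.7 = 15.0 V.

Unloaded: 15.6 V; loaded: 15.0 V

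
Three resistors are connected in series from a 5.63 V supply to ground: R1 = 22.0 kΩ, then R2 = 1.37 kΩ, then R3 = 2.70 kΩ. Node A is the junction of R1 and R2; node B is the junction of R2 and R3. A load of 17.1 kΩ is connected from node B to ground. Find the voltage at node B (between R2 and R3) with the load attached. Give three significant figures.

V ≈ 0.511 V

At node B, R3 is in parallel with the load: R3‖R_L = 2.332 kΩ.
Below node A the resistance is R2 + (R3‖R_L) = 3.702 kΩ, so V_A = 5.63 × 3.702/25.70 = 0.8109 V.
Then V_B = V_A × (R3‖R_L)/(R2 + R3‖R_L) = 0.8109 × 2.332/3.702 = 0.511 V.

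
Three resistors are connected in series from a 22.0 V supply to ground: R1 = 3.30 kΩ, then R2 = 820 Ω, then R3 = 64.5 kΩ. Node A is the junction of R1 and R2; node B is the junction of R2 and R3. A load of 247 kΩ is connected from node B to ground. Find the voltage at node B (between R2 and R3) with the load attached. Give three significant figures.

V ≈ 20.4 V

At node B, R3 is in parallel with the load: R3‖R_L = 51140 Ω.
Below node A the resistance is R2 + (R3‖R_L) = 51960 Ω, so V_A = 22.0 × 51960/55260 = 20.69 V.
Then V_B = V_A × (R3‖R_L)/(R2 + R3‖R_L) = 20.69 × 51140/51960 = 20.4 V.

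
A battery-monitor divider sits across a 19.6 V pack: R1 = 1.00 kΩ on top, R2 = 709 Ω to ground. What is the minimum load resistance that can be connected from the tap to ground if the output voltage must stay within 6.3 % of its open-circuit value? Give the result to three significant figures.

Output resistance R_th = R1‖R2 = (1000 × 709)/1709 = 414.9 Ω.
The fractional drop is R_th/(R_th + R_L); requiring this ≤ 0.0630 gives R_L ≥ R_th(1/0.0630 − 1) = 414.9 × 14.87 = 6.17 kΩ.

R_L(min) ≈ 6.17 kΩ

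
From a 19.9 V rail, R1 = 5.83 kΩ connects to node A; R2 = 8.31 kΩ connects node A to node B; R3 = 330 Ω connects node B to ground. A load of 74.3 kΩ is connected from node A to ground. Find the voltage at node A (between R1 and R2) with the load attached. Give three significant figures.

V ≈ 11.4 V

Below node A the series string R2+R3 = 8640 Ω sits in parallel with the 74300 Ω load: 7740 Ω.
V_A = 19.9 × 7740/(5830 + 7740) = 11.4 V.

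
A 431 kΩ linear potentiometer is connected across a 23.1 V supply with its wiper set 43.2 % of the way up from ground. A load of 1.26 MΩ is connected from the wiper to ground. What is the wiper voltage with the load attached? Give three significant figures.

V ≈ 9.21 V

The wiper splits the pot into (1−α)R = 244.8 kΩ above and αR = 186.2 kΩ below.
Lower section ‖ load = 162.2 kΩ.
V_wiper = 23.1 × 162.2/(244.8 + 162.2) = 9.21 V.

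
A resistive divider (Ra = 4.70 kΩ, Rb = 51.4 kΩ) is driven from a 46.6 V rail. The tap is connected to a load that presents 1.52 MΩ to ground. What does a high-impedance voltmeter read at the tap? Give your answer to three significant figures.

V_out ≈ 42.6 V

The load sits in parallel with Rb: Rb‖R_L = (51.4 × 1520) / (51.4 + 1520) = 49.72 kΩ.
V_out = 46.6 × 49.72 / (4.70 + 49.72) = 46.6 × 49.72/54.42 = 42.6 V.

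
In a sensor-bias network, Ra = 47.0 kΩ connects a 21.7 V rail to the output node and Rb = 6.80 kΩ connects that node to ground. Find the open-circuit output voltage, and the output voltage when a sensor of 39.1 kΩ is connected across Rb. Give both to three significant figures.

Open-circuit: V = 21.7 × 6.80/(47.0 + 6.80) = 2.74 V.
With the load, Rb becomes Rb‖R_L = 5.793 kΩ, so V = 21.7 × 5.793/52.79 = 2.38 V.

Unloaded: 2.74 V; loaded: 2.38 V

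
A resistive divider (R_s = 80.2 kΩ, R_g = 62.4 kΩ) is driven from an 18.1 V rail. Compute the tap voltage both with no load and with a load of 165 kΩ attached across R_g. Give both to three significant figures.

Open-circuit: V = 18.1 × 62.4/(80.2 + 62.4) = 7.92 V.
With the load, R_g becomes R_g‖R_L = 45.28 kΩ, so V = 18.1 × 45.28/125.5 = 6.53 V.

Unloaded: 7.92 V; loaded: 6.53 V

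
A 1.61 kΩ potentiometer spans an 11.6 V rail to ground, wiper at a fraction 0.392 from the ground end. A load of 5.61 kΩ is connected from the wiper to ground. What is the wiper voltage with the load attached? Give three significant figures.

V ≈ 4.26 V

The wiper splits the pot into (1−α)R = 978.9 Ω above and αR = 631.1 Ω below.
Lower section ‖ load = 567.3 Ω.
V_wiper = 11.6 × 567.3/(978.9 + 567.3) = 4.26 V.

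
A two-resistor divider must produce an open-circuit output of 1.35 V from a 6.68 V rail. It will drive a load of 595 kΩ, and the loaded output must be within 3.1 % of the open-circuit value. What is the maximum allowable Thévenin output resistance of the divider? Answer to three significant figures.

R_th ≤ 19.0 kΩ

Loading drop = R_th/(R_th + R_L) ≤ 0.0310, so R_th ≤ R_L · ε/(1−ε) = 595 kΩ × 0.0310/0.9690 = 19.0 kΩ.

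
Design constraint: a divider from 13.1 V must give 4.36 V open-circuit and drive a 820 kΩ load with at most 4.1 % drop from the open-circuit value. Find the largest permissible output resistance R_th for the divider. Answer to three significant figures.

R_th ≤ 35.1 kΩ

Loading drop = R_th/(R_th + R_L) ≤ 0.0410, so R_th ≤ R_L · ε/(1−ε) = 820 kΩ × 0.0410/0.9590 = 35.1 kΩ.
(Any R1, R2 with R2/(R1+R2) = 0.333 and R1‖R2 ≤ 35.1 kΩ will meet the spec.)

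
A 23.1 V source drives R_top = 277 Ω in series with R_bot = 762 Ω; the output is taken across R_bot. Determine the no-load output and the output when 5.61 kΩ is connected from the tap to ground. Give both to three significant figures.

Unloaded: 16.9 V; loaded: 16.3 V

Open-circuit: V = 23.1 × 762/(277 + 762) = 16.9 V.
With the load, R_bot becomes R_bot‖R_L = 670.9 Ω, so V = 23.1 × 670.9/947.9 = 16.3 V.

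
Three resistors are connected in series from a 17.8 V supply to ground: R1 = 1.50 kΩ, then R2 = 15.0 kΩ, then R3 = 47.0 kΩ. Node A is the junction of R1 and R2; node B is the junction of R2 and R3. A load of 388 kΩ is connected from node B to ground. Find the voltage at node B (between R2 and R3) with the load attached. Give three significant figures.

V ≈ 12.8 V

At node B, R3 is in parallel with the load: R3‖R_L = 41.92 kΩ.
Below node A the resistance is R2 + (R3‖R_L) = 56.92 kΩ, so V_A = 17.8 × 56.92/58.42 = 17.34 V.
Then V_B = V_A × (R3‖R_L)/(R2 + R3‖R_L) = 17.34 × 41.92/56.92 = 12.8 V.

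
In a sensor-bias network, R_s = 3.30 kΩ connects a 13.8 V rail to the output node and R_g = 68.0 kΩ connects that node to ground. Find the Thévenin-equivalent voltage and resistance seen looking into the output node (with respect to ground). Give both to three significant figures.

V_th = 13.2 V, R_th = 3.15 kΩ

V_th is the open-circuit tap voltage: 13.8 × 68.0/(3.30 + 68.0) = 13.2 V.
With the supply zeroed, R_s and R_g appear in parallel from the tap: R_th = R_s‖R_g = (3.30 × 68.0)/71.30 = 3.15 kΩ.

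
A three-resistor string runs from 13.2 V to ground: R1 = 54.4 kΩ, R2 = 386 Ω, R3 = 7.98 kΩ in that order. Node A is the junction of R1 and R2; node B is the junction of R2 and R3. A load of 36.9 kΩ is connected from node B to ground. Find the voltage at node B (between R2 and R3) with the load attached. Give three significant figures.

At node B, R3 is in parallel with the load: R3‖R_L = 6561 Ω.
Below node A the resistance is R2 + (R3‖R_L) = 6947 Ω, so V_A = 13.2 × 6947/61350 = 1.495 V.
Then V_B = V_A × (R3‖R_L)/(R2 + R3‖R_L) = 1.495 × 6561/6947 = 1.41 V.

V ≈ 1.41 V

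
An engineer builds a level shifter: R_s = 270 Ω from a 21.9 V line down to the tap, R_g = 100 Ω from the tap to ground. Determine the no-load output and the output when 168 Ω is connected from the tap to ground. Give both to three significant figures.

Unloaded: 5.92 V; loaded: 4.13 V

Open-circuit: V = 21.9 × 100/(270 + 100) = 5.92 V.
With the load, R_g becomes R_g‖R_L = 62.69 Ω, so V = 21.9 × 62.69/332.7 = 4.13 V.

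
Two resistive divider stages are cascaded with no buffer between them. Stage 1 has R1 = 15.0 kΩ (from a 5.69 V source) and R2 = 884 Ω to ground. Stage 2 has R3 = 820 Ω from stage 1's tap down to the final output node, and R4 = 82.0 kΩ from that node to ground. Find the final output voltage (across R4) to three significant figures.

V_out ≈ 0.310 V

Stage 2 presents R3+R4 = 82820 Ω as a load on stage 1's tap.
Stage 1's lower leg becomes R2‖(R3+R4) = 874.7 Ω, so V_mid = 5.69 × 874.7/15870 = 0.3135 V.
Stage 2 is itself unloaded: V_out = V_mid × R4/(R3+R4) = 0.3135 × 82000/82820 = 0.310 V.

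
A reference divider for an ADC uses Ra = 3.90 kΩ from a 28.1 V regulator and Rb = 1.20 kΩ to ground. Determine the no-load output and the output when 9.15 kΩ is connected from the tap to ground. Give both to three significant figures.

Unloaded: 6.61 V; loaded: 6.01 V

Open-circuit: V = 28.1 × 1.20/(3.90 + 1.20) = 6.61 V.
With the load, Rb becomes Rb‖R_L = 1.061 kΩ, so V = 28.1 × 1.061/4.961 = 6.01 V.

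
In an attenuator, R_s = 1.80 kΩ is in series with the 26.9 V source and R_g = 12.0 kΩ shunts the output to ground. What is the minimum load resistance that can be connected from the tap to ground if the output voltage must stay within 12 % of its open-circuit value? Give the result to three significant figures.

Output resistance R_th = R_s‖R_g = (1.80 × 12.0)/13.80 = 1.565 kΩ.
The fractional drop is R_th/(R_th + R_L); requiring this ≤ 0.120 gives R_L ≥ R_th(1/0.120 − 1) = 1.565 × 7.333 = 11.5 kΩ.

R_L(min) ≈ 11.5 kΩ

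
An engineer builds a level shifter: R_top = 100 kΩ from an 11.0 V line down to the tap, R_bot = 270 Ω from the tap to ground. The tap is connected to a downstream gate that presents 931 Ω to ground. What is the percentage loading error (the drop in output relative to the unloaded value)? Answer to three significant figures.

22.4 %

The divider's output (Thévenin) resistance is R_top‖R_bot = 269.3 Ω.
Fractional drop under load = R_th/(R_th + R_L) = 269.3 / (269.3 + 931) = 0.2243.
So the output falls by 22.4 %.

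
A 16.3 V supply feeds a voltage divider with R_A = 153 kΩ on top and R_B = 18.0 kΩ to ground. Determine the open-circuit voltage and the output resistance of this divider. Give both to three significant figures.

V_th is the open-circuit tap voltage: 16.3 × 18.0/(153 + 18.0) = 1.72 V.
With the supply zeroed, R_A and R_B appear in parallel from the tap: R_th = R_A‖R_B = (153 × 18.0)/171.0 = 16.1 kΩ.

V_th = 1.72 V, R_th = 16.1 kΩ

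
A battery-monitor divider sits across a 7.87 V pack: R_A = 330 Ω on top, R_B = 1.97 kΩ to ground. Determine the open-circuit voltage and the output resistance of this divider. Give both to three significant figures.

V_th is the open-circuit tap voltage: 7.87 × 1970/(330 + 1970) = 6.74 V.
With the supply zeroed, R_A and R_B appear in parallel from the tap: R_th = R_A‖R_B = (330 × 1970)/2300 = 283 Ω.

V_th = 6.74 V, R_th = 283 Ω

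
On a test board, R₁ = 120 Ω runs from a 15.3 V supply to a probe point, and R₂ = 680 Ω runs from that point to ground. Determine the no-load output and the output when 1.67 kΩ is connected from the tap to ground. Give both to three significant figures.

Unloaded: 13.0 V; loaded: 12.3 V

Open-circuit: V = 15.3 × 680/(120 + 680) = 13.0 V.
With the load, R₂ becomes R₂‖R_L = 483.2 Ω, so V = 15.3 × 483.2/603.2 = 12.3 V.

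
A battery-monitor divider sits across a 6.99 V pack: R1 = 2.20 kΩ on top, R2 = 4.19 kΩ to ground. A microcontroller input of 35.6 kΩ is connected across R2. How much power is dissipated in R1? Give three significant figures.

Total resistance from the source is R1 + (R2‖R_L) = 5.949 kΩ, so I = 6.99/5.949 kΩ = 1.175 mA.
P = I²·R1 = (1.175 mA)² × 2.20 kΩ = 3.04 mW.

P ≈ 3.04 mW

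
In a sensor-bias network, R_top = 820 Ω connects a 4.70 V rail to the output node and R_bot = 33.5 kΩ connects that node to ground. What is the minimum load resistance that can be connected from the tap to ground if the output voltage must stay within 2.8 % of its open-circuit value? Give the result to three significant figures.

R_L(min) ≈ 27.8 kΩ

Output resistance R_th = R_top‖R_bot = (820 × 33500)/34320 = 800.4 Ω.
The fractional drop is R_th/(R_th + R_L); requiring this ≤ 0.0280 gives R_L ≥ R_th(1/0.0280 − 1) = 800.4 × 34.71 = 27.8 kΩ.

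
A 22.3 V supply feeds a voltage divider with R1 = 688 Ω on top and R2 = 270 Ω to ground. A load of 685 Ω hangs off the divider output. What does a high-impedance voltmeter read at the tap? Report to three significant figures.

The load sits in parallel with R2: R2‖R_L = (270 × 685) / (270 + 685) = 193.7 Ω.
V_out = 22.3 × 193.7 / (688 + 193.7) = 22.3 × 193.7/881.7 = 4.90 V.

V_out ≈ 4.90 V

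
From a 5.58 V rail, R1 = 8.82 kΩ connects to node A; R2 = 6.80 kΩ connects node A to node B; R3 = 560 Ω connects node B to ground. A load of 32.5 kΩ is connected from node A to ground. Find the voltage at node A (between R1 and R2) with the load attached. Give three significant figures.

Below node A the series string R2+R3 = 7360 Ω sits in parallel with the 32500 Ω load: 6001 Ω.
V_A = 5.58 × 6001/(8820 + 6001) = 2.26 V.

V ≈ 2.26 V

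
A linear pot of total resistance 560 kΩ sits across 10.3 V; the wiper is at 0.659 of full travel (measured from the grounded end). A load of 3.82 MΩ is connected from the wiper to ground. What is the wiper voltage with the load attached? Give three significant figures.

V ≈ 6.57 V

The wiper splits the pot into (1−α)R = 191.0 kΩ above and αR = 369.0 kΩ below.
Lower section ‖ load = 336.5 kΩ.
V_wiper = 10.3 × 336.5/(191.0 + 336.5) = 6.57 V.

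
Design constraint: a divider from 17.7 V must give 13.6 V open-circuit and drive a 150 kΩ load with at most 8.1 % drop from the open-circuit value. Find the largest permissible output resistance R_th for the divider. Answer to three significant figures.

Loading drop = R_th/(R_th + R_L) ≤ 0.0810, so R_th ≤ R_L · ε/(1−ε) = 150 kΩ × 0.0810/0.9190 = 13.2 kΩ.

R_th ≤ 13.2 kΩ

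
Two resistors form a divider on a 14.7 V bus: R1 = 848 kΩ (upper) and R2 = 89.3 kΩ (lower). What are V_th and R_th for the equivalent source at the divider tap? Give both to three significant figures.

V_th = 1.40 V, R_th = 80.8 kΩ

V_th is the open-circuit tap voltage: 14.7 × 89.3/(848 + 89.3) = 1.40 V.
With the supply zeroed, R1 and R2 appear in parallel from the tap: R_th = R1‖R2 = (848 × 89.3)/937.3 = 80.8 kΩ.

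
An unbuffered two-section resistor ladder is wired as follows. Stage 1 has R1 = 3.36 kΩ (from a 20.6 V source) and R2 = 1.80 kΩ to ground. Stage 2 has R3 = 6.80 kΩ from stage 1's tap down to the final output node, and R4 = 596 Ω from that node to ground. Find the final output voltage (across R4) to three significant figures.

V_out ≈ 0.500 V

Stage 2 presents R3+R4 = 7396 Ω as a load on stage 1's tap.
Stage 1's lower leg becomes R2‖(R3+R4) = 1448 Ω, so V_mid = 20.6 × 1448/4808 = 6.203 V.
Stage 2 is itself unloaded: V_out = V_mid × R4/(R3+R4) = 6.203 × 596/7396 = 0.500 V.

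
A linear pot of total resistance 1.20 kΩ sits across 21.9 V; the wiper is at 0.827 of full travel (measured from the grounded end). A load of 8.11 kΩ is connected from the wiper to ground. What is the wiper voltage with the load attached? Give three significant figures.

V ≈ 17.7 V

The wiper splits the pot into (1−α)R = 207.6 Ω above and αR = 992.4 Ω below.
Lower section ‖ load = 884.2 Ω.
V_wiper = 21.9 × 884.2/(207.6 + 884.2) = 17.7 V.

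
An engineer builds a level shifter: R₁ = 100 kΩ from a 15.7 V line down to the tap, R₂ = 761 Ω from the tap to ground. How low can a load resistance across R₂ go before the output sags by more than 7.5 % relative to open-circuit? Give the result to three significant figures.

R_L(min) ≈ 9.31 kΩ

Output resistance R_th = R₁‖R₂ = (100000 × 761)/100800 = 755.3 Ω.
The fractional drop is R_th/(R_th + R_L); requiring this ≤ 0.0750 gives R_L ≥ R_th(1/0.0750 − 1) = 755.3 × 12.33 = 9.31 kΩ.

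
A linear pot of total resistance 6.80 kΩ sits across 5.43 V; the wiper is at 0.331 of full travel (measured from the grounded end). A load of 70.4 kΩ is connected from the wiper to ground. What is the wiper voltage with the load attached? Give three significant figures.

V ≈ 1.76 V

The wiper splits the pot into (1−α)R = 4.549 kΩ above and αR = 2.251 kΩ below.
Lower section ‖ load = 2.181 kΩ.
V_wiper = 5.43 × 2.181/(4.549 + 2.181) = 1.76 V.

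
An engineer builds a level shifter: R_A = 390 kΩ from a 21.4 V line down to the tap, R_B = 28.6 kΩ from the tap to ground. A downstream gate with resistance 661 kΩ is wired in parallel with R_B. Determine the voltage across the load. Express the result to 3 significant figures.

The load sits in parallel with R_B: R_B‖R_L = (28.6 × 661) / (28.6 + 661) = 27.41 kΩ.
V_out = 21.4 × 27.41 / (390 + 27.41) = 21.4 × 27.41/417.4 = 1.41 V.

V_out ≈ 1.41 V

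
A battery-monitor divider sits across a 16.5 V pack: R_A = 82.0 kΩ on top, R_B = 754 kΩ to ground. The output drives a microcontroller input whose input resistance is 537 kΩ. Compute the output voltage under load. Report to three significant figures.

V_out ≈ 13.1 V

The load sits in parallel with R_B: R_B‖R_L = (754 × 537) / (754 + 537) = 313.6 kΩ.
V_out = 16.5 × 313.6 / (82.0 + 313.6) = 16.5 × 313.6/395.6 = 13.1 V.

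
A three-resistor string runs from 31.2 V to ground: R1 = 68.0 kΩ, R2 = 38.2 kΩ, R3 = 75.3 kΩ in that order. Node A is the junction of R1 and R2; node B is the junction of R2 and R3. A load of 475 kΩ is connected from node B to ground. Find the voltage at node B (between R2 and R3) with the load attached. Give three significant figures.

V ≈ 11.8 V

At node B, R3 is in parallel with the load: R3‖R_L = 65.00 kΩ.
Below node A the resistance is R2 + (R3‖R_L) = 103.2 kΩ, so V_A = 31.2 × 103.2/171.2 = 18.81 V.
Then V_B = V_A × (R3‖R_L)/(R2 + R3‖R_L) = 18.81 × 65.00/103.2 = 11.8 V.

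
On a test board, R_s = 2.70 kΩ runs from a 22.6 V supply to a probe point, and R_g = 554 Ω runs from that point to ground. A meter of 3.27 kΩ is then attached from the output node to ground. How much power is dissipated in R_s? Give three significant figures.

Total resistance from the source is R_s + (R_g‖R_L) = 3174 Ω, so I = 22.6/3174 Ω = 7.121 mA.
P = I²·R_s = (7.121 mA)² × 2.70 kΩ = 137 mW.

P ≈ 137 mW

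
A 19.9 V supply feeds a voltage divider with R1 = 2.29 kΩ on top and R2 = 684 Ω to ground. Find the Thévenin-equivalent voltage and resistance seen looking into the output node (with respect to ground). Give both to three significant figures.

V_th = 4.58 V, R_th = 527 Ω

V_th is the open-circuit tap voltage: 19.9 × 684/(2290 + 684) = 4.58 V.
With the supply zeroed, R1 and R2 appear in parallel from the tap: R_th = R1‖R2 = (2290 × 684)/2974 = 527 Ω.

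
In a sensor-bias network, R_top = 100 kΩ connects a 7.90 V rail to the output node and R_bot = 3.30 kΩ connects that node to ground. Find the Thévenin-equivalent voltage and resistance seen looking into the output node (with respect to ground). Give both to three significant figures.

V_th = 0.252 V, R_th = 3.19 kΩ

V_th is the open-circuit tap voltage: 7.90 × 3.30/(100 + 3.30) = 0.252 V.
With the supply zeroed, R_top and R_bot appear in parallel from the tap: R_th = R_top‖R_bot = (100 × 3.30)/103.3 = 3.19 kΩ.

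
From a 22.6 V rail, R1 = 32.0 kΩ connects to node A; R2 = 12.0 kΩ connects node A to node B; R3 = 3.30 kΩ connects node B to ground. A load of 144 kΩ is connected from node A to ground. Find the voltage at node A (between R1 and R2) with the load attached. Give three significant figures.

V ≈ 6.82 V

Below node A the series string R2+R3 = 15.30 kΩ sits in parallel with the 144 kΩ load: 13.83 kΩ.
V_A = 22.6 × 13.83/(32.0 + 13.83) = 6.82 V.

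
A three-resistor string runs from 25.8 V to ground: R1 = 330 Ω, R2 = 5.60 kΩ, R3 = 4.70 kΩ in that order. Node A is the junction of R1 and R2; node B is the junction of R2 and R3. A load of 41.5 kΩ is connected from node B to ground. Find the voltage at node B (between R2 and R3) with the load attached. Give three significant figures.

At node B, R3 is in parallel with the load: R3‖R_L = 4222 Ω.
Below node A the resistance is R2 + (R3‖R_L) = 9822 Ω, so V_A = 25.8 × 9822/10150 = 24.96 V.
Then V_B = V_A × (R3‖R_L)/(R2 + R3‖R_L) = 24.96 × 4222/9822 = 10.7 V.

V ≈ 10.7 V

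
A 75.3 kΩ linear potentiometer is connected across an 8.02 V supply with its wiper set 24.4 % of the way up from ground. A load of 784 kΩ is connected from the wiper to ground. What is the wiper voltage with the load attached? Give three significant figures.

The wiper splits the pot into (1−α)R = 56.93 kΩ above and αR = 18.37 kΩ below.
Lower section ‖ load = 17.95 kΩ.
V_wiper = 8.02 × 17.95/(56.93 + 17.95) = 1.92 V.

V ≈ 1.92 V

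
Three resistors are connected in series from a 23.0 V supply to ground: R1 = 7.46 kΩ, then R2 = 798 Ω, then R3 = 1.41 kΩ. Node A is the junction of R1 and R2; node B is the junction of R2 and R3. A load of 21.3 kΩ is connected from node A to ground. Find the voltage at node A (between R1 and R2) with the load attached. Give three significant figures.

V ≈ 4.86 V

Below node A the series string R2+R3 = 2208 Ω sits in parallel with the 21300 Ω load: 2001 Ω.
V_A = 23.0 × 2001/(7460 + 2001) = 4.86 V.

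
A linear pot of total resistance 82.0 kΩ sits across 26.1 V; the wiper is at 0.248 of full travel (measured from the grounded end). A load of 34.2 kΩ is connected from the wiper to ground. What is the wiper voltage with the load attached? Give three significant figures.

V ≈ 4.47 V

The wiper splits the pot into (1−α)R = 61.66 kΩ above and αR = 20.34 kΩ below.
Lower section ‖ load = 12.75 kΩ.
V_wiper = 26.1 × 12.75/(61.66 + 12.75) = 4.47 V.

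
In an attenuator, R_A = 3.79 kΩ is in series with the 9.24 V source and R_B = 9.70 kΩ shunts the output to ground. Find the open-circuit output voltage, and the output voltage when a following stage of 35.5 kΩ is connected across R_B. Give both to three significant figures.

Unloaded: 6.64 V; loaded: 6.17 V

Open-circuit: V = 9.24 × 9.70/(3.79 + 9.70) = 6.64 V.
With the load, R_B becomes R_B‖R_L = 7.618 kΩ, so V = 9.24 × 7.618/11.41 = 6.17 V.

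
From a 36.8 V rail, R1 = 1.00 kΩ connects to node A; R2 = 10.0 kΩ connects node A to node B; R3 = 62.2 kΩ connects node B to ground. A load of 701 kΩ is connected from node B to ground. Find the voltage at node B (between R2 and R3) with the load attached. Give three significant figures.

At node B, R3 is in parallel with the load: R3‖R_L = 57.13 kΩ.
Below node A the resistance is R2 + (R3‖R_L) = 67.13 kΩ, so V_A = 36.8 × 67.13/68.13 = 36.26 V.
Then V_B = V_A × (R3‖R_L)/(R2 + R3‖R_L) = 36.26 × 57.13/67.13 = 30.9 V.

V ≈ 30.9 V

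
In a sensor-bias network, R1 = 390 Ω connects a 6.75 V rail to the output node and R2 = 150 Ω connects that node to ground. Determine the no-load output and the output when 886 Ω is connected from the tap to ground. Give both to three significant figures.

Open-circuit: V = 6.75 × 150/(390 + 150) = 1.88 V.
With the load, R2 becomes R2‖R_L = 128.3 Ω, so V = 6.75 × 128.3/518.3 = 1.67 V.

Unloaded: 1.88 V; loaded: 1.67 V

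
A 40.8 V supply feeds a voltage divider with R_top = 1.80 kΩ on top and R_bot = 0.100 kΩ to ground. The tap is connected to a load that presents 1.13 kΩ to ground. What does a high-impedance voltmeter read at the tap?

The load sits in parallel with R_bot: R_bot‖R_L = (100 × 1130) / (100 + 1130) = 91.87 Ω.
V_out = 40.8 × 91.87 / (1800 + 91.87) = 40.8 × 91.87/1892 = 1.98 V.

V_out ≈ 1.98 V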